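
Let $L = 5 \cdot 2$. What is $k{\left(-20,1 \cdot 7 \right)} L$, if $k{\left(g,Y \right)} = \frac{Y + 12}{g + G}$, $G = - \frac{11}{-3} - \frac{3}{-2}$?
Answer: $- \frac{1140}{89} \approx -12.809$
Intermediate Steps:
$G = \frac{31}{6}$ ($G = \left(-11\right) \left(- \frac{1}{3}\right) - - \frac{3}{2} = \frac{11}{3} + \frac{3}{2} = \frac{31}{6} \approx 5.1667$)
$k{\left(g,Y \right)} = \frac{12 + Y}{\frac{31}{6} + g}$ ($k{\left(g,Y \right)} = \frac{Y + 12}{g + \frac{31}{6}} = \frac{12 + Y}{\frac{31}{6} + g}$)
$L = 10$
$k{\left(-20,1 \cdot 7 \right)} L = \frac{6 \left(12 + 1 \cdot 7\right)}{31 + 6 \left(-20\right)} 10 = \frac{6 \left(12 + 7\right)}{31 - 120} \cdot 10 = 6 \frac{1}{-89} \cdot 19 \cdot 10 = 6 \left(- \frac{1}{89}\right) 19 \cdot 10 = \left(- \frac{114}{89}\right) 10 = - \frac{1140}{89}$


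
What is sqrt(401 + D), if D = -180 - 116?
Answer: sqrt(105) ≈ 10.247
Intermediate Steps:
D = -296
sqrt(401 + D) = sqrt(401 - 296) = sqrt(105)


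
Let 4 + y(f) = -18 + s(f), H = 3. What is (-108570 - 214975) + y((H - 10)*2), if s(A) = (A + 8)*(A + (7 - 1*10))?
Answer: -323465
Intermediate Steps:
s(A) = (-3 + A)*(8 + A) (s(A) = (8 + A)*(A + (7 - 10)) = (8 + A)*(A - 3) = (8 + A)*(-3 + A) = (-3 + A)*(8 + A))
y(f) = -46 + f**2 + 5*f (y(f) = -4 + (-18 + (-24 + f**2 + 5*f)) = -4 + (-42 + f**2 + 5*f) = -46 + f**2 + 5*f)
(-108570 - 214975) + y((H - 10)*2) = (-108570 - 214975) + (-46 + ((3 - 10)*2)**2 + 5*((3 - 10)*2)) = -323545 + (-46 + (-7*2)**2 + 5*(-7*2)) = -323545 + (-46 + (-14)**2 + 5*(-14)) = -323545 + (-46 + 196 - 70) = -323545 + 80 = -323465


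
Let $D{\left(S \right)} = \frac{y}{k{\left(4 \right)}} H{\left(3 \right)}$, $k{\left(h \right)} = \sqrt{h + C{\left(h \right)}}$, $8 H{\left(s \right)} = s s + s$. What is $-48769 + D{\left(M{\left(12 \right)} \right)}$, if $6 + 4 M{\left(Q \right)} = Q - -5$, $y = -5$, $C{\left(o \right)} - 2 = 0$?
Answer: $-48769 - \frac{5 \sqrt{6}}{4} \approx -48772.0$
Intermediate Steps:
$C{\left(o \right)} = 2$ ($C{\left(o \right)} = 2 + 0 = 2$)
$H{\left(s \right)} = \frac{s}{8} + \frac{s^{2}}{8}$ ($H{\left(s \right)} = \frac{s s + s}{8} = \frac{s^{2} + s}{8} = \frac{s + s^{2}}{8} = \frac{s}{8} + \frac{s^{2}}{8}$)
$k{\left(h \right)} = \sqrt{2 + h}$ ($k{\left(h \right)} = \sqrt{h + 2} = \sqrt{2 + h}$)
$M{\left(Q \right)} = - \frac{1}{4} + \frac{Q}{4}$ ($M{\left(Q \right)} = - \frac{3}{2} + \frac{Q - -5}{4} = - \frac{3}{2} + \frac{Q + 5}{4} = - \frac{3}{2} + \frac{5 + Q}{4} = - \frac{3}{2} + \left(\frac{5}{4} + \frac{Q}{4}\right) = - \frac{1}{4} + \frac{Q}{4}$)
$D{\left(S \right)} = - \frac{5 \sqrt{6}}{4}$ ($D{\left(S \right)} = - \frac{5}{\sqrt{2 + 4}} \cdot \frac{1}{8} \cdot 3 \left(1 + 3\right) = - \frac{5}{\sqrt{6}} \cdot \frac{1}{8} \cdot 3 \cdot 4 = - 5 \frac{\sqrt{6}}{6} \cdot \frac{3}{2} = - \frac{5 \sqrt{6}}{6} \cdot \frac{3}{2} = - \frac{5 \sqrt{6}}{4}$)
$-48769 + D{\left(M{\left(12 \right)} \right)} = -48769 - \frac{5 \sqrt{6}}{4}$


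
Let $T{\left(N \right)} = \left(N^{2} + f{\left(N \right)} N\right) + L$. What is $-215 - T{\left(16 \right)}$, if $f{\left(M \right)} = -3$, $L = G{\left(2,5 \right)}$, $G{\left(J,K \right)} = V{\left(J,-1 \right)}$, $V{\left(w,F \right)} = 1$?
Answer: $-424$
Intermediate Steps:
$G{\left(J,K \right)} = 1$
$L = 1$
$T{\left(N \right)} = 1 + N^{2} - 3 N$ ($T{\left(N \right)} = \left(N^{2} - 3 N\right) + 1 = 1 + N^{2} - 3 N$)
$-215 - T{\left(16 \right)} = -215 - \left(1 + 16^{2} - 48\right) = -215 - \left(1 + 256 - 48\right) = -215 - 209 = -424$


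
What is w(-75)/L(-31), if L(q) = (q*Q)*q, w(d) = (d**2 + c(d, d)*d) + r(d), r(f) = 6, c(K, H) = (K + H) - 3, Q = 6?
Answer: 2851/961 ≈ 2.9667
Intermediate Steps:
c(K, H) = -3 + H + K (c(K, H) = (H + K) - 3 = -3 + H + K)
w(d) = 6 + d**2 + d*(-3 + 2*d) (w(d) = (d**2 + (-3 + d + d)*d) + 6 = (d**2 + (-3 + 2*d)*d) + 6 = (d**2 + d*(-3 + 2*d)) + 6 = 6 + d**2 + d*(-3 + 2*d))
L(q) = 6*q**2 (L(q) = (q*6)*q = (6*q)*q = 6*q**2)
w(-75)/L(-31) = (6 - 3*(-75) + 3*(-75)**2)/((6*(-31)**2)) = (6 + 225 + 3*5625)/((6*961)) = (6 + 225 + 16875)/5766 = 17106*(1/5766) = 2851/961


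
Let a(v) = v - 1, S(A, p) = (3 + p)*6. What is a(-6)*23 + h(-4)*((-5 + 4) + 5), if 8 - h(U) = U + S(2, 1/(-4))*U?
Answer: 151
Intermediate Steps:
S(A, p) = 18 + 6*p
h(U) = 8 - 35*U/2 (h(U) = 8 - (U + (18 + 6/(-4))*U) = 8 - (U + (18 + 6*(-1/4))*U) = 8 - (U + (18 - 3/2)*U) = 8 - (U + 33*U/2) = 8 - 35*U/2)
a(v) = -1 + v
a(-6)*23 + h(-4)*((-5 + 4) + 5) = (-1 - 6)*23 + (8 - 35/2*(-4))*((-5 + 4) + 5) = -7*23 + (8 + 70)*(-1 + 5) = -161 + 78*4 = -161 + 312 = 151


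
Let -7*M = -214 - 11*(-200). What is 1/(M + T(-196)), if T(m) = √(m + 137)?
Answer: -13902/3947087 - 49*I*√59/3947087 ≈ -0.0035221 - 9.5355e-5*I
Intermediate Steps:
M = -1986/7 (M = -(-214 - 11*(-200))/7 = -(-214 + 2200)/7 = -⅐*1986 = -1986/7 ≈ -283.71)
T(m) = √(137 + m)
1/(M + T(-196)) = 1/(-1986/7 + √(137 - 196)) = 1/(-1986/7 + √(-59)) = 1/(-1986/7 + I*√59)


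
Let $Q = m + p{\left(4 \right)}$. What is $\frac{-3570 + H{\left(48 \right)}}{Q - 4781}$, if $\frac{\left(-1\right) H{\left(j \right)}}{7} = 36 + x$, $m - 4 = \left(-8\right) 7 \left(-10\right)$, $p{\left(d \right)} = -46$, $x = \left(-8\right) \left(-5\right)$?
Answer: $\frac{586}{609} \approx 0.96223$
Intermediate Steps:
$x = 40$
$m = 564$ ($m = 4 + \left(-8\right) 7 \left(-10\right) = 4 - -560 = 4 + 560 = 564$)
$Q = 518$ ($Q = 564 - 46 = 518$)
$H{\left(j \right)} = -532$ ($H{\left(j \right)} = - 7 \left(36 + 40\right) = \left(-7\right) 76 = -532$)
$\frac{-3570 + H{\left(48 \right)}}{Q - 4781} = \frac{-3570 - 532}{518 - 4781} = - \frac{4102}{-4263} = \left(-4102\right) \left(- \frac{1}{4263}\right) = \frac{586}{609}$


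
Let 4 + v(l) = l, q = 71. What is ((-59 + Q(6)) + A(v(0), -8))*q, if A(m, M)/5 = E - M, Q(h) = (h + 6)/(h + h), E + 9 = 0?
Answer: -4473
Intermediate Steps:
v(l) = -4 + l
E = -9 (E = -9 + 0 = -9)
Q(h) = (6 + h)/(2*h) (Q(h) = (6 + h)/((2*h)) = (6 + h)*(1/(2*h)) = (6 + h)/(2*h))
A(m, M) = -45 - 5*M (A(m, M) = 5*(-9 - M) = -45 - 5*M)
((-59 + Q(6)) + A(v(0), -8))*q = ((-59 + (½)*(6 + 6)/6) + (-45 - 5*(-8)))*71 = ((-59 + (½)*(⅙)*12) + (-45 + 40))*71 = ((-59 + 1) - 5)*71 = (-58 - 5)*71 = -63*71 = -4473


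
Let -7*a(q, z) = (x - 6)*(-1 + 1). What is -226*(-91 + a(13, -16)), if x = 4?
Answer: 20566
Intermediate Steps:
a(q, z) = 0 (a(q, z) = -(4 - 6)*(-1 + 1)/7 = -(-2)*0/7 = -⅐*0 = 0)
-226*(-91 + a(13, -16)) = -226*(-91 + 0) = -226*(-91) = 20566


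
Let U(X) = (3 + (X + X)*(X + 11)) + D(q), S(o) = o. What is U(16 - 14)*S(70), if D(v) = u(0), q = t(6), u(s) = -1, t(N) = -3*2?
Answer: 3780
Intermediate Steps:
t(N) = -6
q = -6
D(v) = -1
U(X) = 2 + 2*X*(11 + X) (U(X) = (3 + (X + X)*(X + 11)) - 1 = (3 + (2*X)*(11 + X)) - 1 = (3 + 2*X*(11 + X)) - 1 = 2 + 2*X*(11 + X))
U(16 - 14)*S(70) = (2 + 2*(16 - 14)² + 22*(16 - 14))*70 = (2 + 2*2² + 22*2)*70 = (2 + 2*4 + 44)*70 = (2 + 8 + 44)*70 = 54*70 = 3780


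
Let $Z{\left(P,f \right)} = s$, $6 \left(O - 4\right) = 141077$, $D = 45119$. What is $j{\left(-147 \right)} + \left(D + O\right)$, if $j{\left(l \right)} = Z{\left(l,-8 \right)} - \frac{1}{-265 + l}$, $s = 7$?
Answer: $\frac{84842545}{1236} \approx 68643.0$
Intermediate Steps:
$O = \frac{141101}{6}$ ($O = 4 + \frac{1}{6} \cdot 141077 = 4 + \frac{141077}{6} = \frac{141101}{6} \approx 23517.0$)
$Z{\left(P,f \right)} = 7$
$j{\left(l \right)} = 7 - \frac{1}{-265 + l}$
$j{\left(-147 \right)} + \left(D + O\right) = \frac{-1856 + 7 \left(-147\right)}{-265 - 147} + \left(45119 + \frac{141101}{6}\right) = \frac{-1856 - 1029}{-412} + \frac{411815}{6} = \left(- \frac{1}{412}\right) \left(-2885\right) + \frac{411815}{6} = \frac{2885}{412} + \frac{411815}{6} = \frac{84842545}{1236}$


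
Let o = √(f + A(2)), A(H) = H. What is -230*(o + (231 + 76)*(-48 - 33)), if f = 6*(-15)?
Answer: 5719410 - 460*I*√22 ≈ 5.7194e+6 - 2157.6*I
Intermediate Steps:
f = -90
o = 2*I*√22 (o = √(-90 + 2) = √(-88) = 2*I*√22 ≈ 9.3808*I)
-230*(o + (231 + 76)*(-48 - 33)) = -230*(2*I*√22 + (231 + 76)*(-48 - 33)) = -230*(2*I*√22 + 307*(-81)) = -230*(2*I*√22 - 24867) = -230*(-24867 + 2*I*√22) = 5719410 - 460*I*√22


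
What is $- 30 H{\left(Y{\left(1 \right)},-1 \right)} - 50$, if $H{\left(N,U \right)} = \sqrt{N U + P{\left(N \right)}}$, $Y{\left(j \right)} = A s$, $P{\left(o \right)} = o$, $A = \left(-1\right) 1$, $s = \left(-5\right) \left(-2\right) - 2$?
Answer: $-50$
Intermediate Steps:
$s = 8$ ($s = 10 - 2 = 8$)
$A = -1$
$Y{\left(j \right)} = -8$ ($Y{\left(j \right)} = \left(-1\right) 8 = -8$)
$H{\left(N,U \right)} = \sqrt{N + N U}$ ($H{\left(N,U \right)} = \sqrt{N U + N} = \sqrt{N + N U}$)
$- 30 H{\left(Y{\left(1 \right)},-1 \right)} - 50 = - 30 \sqrt{- 8 \left(1 - 1\right)} - 50 = - 30 \sqrt{\left(-8\right) 0} - 50 = - 30 \sqrt{0} - 50 = \left(-30\right) 0 - 50 = 0 - 50 = -50$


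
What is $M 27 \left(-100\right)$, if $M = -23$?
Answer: $62100$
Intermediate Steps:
$M 27 \left(-100\right) = \left(-23\right) 27 \left(-100\right) = \left(-621\right) \left(-100\right) = 62100$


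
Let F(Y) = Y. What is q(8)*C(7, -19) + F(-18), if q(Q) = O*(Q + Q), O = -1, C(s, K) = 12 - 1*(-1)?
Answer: -226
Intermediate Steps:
C(s, K) = 13 (C(s, K) = 12 + 1 = 13)
q(Q) = -2*Q (q(Q) = -(Q + Q) = -2*Q)
q(8)*C(7, -19) + F(-18) = -2*8*13 - 18 = -16*13 - 18 = -208 - 18 = -226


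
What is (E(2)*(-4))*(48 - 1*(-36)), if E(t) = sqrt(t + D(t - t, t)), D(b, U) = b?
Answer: -336*sqrt(2) ≈ -475.18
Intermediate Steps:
E(t) = sqrt(t) (E(t) = sqrt(t + (t - t)) = sqrt(t + 0) = sqrt(t))
(E(2)*(-4))*(48 - 1*(-36)) = (sqrt(2)*(-4))*(48 - 1*(-36)) = (-4*sqrt(2))*(48 + 36) = -4*sqrt(2)*84 = -336*sqrt(2)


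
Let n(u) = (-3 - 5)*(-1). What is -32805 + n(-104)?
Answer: -32797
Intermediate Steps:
n(u) = 8 (n(u) = -8*(-1) = 8)
-32805 + n(-104) = -32805 + 8 = -32797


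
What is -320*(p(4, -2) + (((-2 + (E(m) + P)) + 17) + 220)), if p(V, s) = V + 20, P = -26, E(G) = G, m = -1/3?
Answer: -223360/3 ≈ -74453.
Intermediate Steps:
m = -⅓ (m = -1*⅓ = -⅓ ≈ -0.33333)
p(V, s) = 20 + V
-320*(p(4, -2) + (((-2 + (E(m) + P)) + 17) + 220)) = -320*((20 + 4) + (((-2 + (-⅓ - 26)) + 17) + 220)) = -320*(24 + (((-2 - 79/3) + 17) + 220)) = -320*(24 + ((-85/3 + 17) + 220)) = -320*(24 + (-34/3 + 220)) = -320*(24 + 626/3) = -320*698/3 = -223360/3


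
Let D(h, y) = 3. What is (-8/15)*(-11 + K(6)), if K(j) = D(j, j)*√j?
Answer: 88/15 - 8*√6/5 ≈ 1.9475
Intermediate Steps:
K(j) = 3*√j
(-8/15)*(-11 + K(6)) = (-8/15)*(-11 + 3*√6) = (-8*1/15)*(-11 + 3*√6) = -8*(-11 + 3*√6)/15 = 88/15 - 8*√6/5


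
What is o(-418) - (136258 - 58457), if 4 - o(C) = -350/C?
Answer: -16259748/209 ≈ -77798.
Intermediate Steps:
o(C) = 4 + 350/C (o(C) = 4 - (-350)/C = 4 + 350/C)
o(-418) - (136258 - 58457) = (4 + 350/(-418)) - (136258 - 58457) = (4 + 350*(-1/418)) - 1*77801 = (4 - 175/209) - 77801 = 661/209 - 77801 = -16259748/209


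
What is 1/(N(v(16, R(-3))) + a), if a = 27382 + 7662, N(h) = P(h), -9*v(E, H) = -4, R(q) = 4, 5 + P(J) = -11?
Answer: 1/35028 ≈ 2.8549e-5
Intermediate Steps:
P(J) = -16 (P(J) = -5 - 11 = -16)
v(E, H) = 4/9 (v(E, H) = -1/9*(-4) = 4/9)
N(h) = -16
a = 35044
1/(N(v(16, R(-3))) + a) = 1/(-16 + 35044) = 1/35028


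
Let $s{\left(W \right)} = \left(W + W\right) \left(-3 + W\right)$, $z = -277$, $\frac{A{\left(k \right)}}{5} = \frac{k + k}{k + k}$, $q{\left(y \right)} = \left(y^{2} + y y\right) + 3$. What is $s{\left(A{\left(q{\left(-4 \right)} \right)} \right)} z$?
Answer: $-5540$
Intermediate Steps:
$q{\left(y \right)} = 3 + 2 y^{2}$ ($q{\left(y \right)} = \left(y^{2} + y^{2}\right) + 3 = 2 y^{2} + 3 = 3 + 2 y^{2}$)
$A{\left(k \right)} = 5$ ($A{\left(k \right)} = 5 \frac{k + k}{k + k} = 5 \frac{2 k}{2 k} = 5 \cdot 2 k \frac{1}{2 k} = 5 \cdot 1 = 5$)
$s{\left(W \right)} = 2 W \left(-3 + W\right)$
$s{\left(A{\left(q{\left(-4 \right)} \right)} \right)} z = 2 \cdot 5 \left(-3 + 5\right) \left(-277\right) = 2 \cdot 5 \cdot 2 \left(-277\right) = 20 \left(-277\right) = -5540$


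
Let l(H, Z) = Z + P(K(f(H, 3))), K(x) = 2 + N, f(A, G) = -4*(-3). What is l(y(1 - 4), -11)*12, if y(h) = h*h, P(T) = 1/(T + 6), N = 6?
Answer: -918/7 ≈ -131.14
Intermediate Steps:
f(A, G) = 12
K(x) = 8 (K(x) = 2 + 6 = 8)
P(T) = 1/(6 + T)
y(h) = h²
l(H, Z) = 1/14 + Z (l(H, Z) = Z + 1/(6 + 8) = Z + 1/14 = 1/14 + Z)
l(y(1 - 4), -11)*12 = (1/14 - 11)*12 = -153/14*12 = -918/7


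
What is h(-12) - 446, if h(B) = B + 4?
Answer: -454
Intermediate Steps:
h(B) = 4 + B
h(-12) - 446 = (4 - 12) - 446 = -8 - 446 = -454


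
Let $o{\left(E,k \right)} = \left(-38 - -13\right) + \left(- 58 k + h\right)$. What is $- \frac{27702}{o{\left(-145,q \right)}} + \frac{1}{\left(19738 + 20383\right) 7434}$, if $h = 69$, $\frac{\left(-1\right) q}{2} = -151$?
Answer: $\frac{98361727075}{62037978912} \approx 1.5855$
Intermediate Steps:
$q = 302$ ($q = \left(-2\right) \left(-151\right) = 302$)
$o{\left(E,k \right)} = 44 - 58 k$ ($o{\left(E,k \right)} = \left(-38 - -13\right) - \left(-69 + 58 k\right) = \left(-38 + 13\right) - \left(-69 + 58 k\right) = -25 - \left(-69 + 58 k\right) = 44 - 58 k$)
$- \frac{27702}{o{\left(-145,q \right)}} + \frac{1}{\left(19738 + 20383\right) 7434} = - \frac{27702}{44 - 17516} + \frac{1}{\left(19738 + 20383\right) 7434} = - \frac{27702}{44 - 17516} + \frac{1}{40121} \cdot \frac{1}{7434} = - \frac{27702}{-17472} + \frac{1}{40121} \cdot \frac{1}{7434} = \left(-27702\right) \left(- \frac{1}{17472}\right) + \frac{1}{298259514} = \frac{4617}{2912} + \frac{1}{298259514} = \frac{98361727075}{62037978912}$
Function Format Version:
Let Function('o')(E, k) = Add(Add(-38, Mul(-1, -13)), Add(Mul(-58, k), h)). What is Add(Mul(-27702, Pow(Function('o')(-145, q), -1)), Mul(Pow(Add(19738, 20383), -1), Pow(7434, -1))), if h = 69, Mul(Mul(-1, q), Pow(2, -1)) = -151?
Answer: Rational(98361727075, 62037978912) ≈ 1.5855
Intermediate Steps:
q = 302 (q = Mul(-2, -151) = 302)
Function('o')(E, k) = Add(44, Mul(-58, k)) (Function('o')(E, k) = Add(Add(-38, Mul(-1, -13)), Add(Mul(-58, k), 69)) = Add(Add(-38, 13), Add(69, Mul(-58, k))) = Add(-25, Add(69, Mul(-58, k))) = Add(44, Mul(-58, k)))
Add(Mul(-27702, Pow(Function('o')(-145, q), -1)), Mul(Pow(Add(19738, 20383), -1), Pow(7434, -1))) = Add(Mul(-27702, Pow(Add(44, Mul(-58, 302)), -1)), Mul(Pow(Add(19738, 20383), -1), Pow(7434, -1))) = Add(Mul(-27702, Pow(Add(44, -17516), -1)), Mul(Pow(40121, -1), Rational(1, 7434))) = Add(Mul(-27702, Pow(-17472, -1)), Mul(Rational(1, 40121), Rational(1, 7434))) = Add(Mul(-27702, Rational(-1, 17472)), Rational(1, 298259514)) = Add(Rational(4617, 2912), Rational(1, 298259514)) = Rational(98361727075, 62037978912)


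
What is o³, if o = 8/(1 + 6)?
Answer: 512/343 ≈ 1.4927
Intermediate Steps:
o = 8/7 ≈ 1.1429
o³ = (8/7)³ = 512/343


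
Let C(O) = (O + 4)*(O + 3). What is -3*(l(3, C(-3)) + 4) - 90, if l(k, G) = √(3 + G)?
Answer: -102 - 3*√3 ≈ -107.20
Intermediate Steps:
C(O) = (3 + O)*(4 + O) (C(O) = (4 + O)*(3 + O) = (3 + O)*(4 + O))
-3*(l(3, C(-3)) + 4) - 90 = -3*(√(3 + (12 + (-3)² + 7*(-3))) + 4) - 90 = -3*(√(3 + (12 + 9 - 21)) + 4) - 90 = -3*(√(3 + 0) + 4) - 90 = -3*(√3 + 4) - 90 = -3*(4 + √3) - 90 = (-12 - 3*√3) - 90 = -102 - 3*√3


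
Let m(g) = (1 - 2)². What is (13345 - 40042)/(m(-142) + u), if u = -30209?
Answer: 26697/30208 ≈ 0.88377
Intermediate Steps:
m(g) = 1 (m(g) = (-1)² = 1)
(13345 - 40042)/(m(-142) + u) = (13345 - 40042)/(1 - 30209) = -26697/(-30208) = -26697*(-1/30208) = 26697/30208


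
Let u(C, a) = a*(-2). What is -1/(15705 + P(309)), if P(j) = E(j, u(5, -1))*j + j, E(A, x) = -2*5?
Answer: -1/12924 ≈ -7.7375e-5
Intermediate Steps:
u(C, a) = -2*a
E(A, x) = -10
P(j) = -9*j (P(j) = -10*j + j = -9*j)
-1/(15705 + P(309)) = -1/(15705 - 9*309) = -1/(15705 - 2781) = -1/12924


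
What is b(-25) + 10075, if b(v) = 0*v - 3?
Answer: 10072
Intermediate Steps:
b(v) = -3 (b(v) = 0 - 3 = -3)
b(-25) + 10075 = -3 + 10075 = 10072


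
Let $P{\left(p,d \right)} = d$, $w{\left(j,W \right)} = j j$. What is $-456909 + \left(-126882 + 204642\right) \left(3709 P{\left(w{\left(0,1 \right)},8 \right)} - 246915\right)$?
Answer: $-16893272589$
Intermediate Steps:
$w{\left(j,W \right)} = j^{2}$
$-456909 + \left(-126882 + 204642\right) \left(3709 P{\left(w{\left(0,1 \right)},8 \right)} - 246915\right) = -456909 + \left(-126882 + 204642\right) \left(3709 \cdot 8 - 246915\right) = -456909 + 77760 \left(29672 - 246915\right) = -456909 + 77760 \left(-217243\right) = -456909 - 16892815680 = -16893272589$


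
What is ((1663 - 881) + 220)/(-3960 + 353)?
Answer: -1002/3607 ≈ -0.27779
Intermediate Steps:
((1663 - 881) + 220)/(-3960 + 353) = (782 + 220)/(-3607) = 1002*(-1/3607) = -1002/3607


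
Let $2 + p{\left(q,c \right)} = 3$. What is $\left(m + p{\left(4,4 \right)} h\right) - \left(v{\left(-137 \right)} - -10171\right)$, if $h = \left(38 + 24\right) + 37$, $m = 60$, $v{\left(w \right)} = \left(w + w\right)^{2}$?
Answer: $-85088$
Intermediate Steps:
$p{\left(q,c \right)} = 1$ ($p{\left(q,c \right)} = -2 + 3 = 1$)
$v{\left(w \right)} = 4 w^{2}$ ($v{\left(w \right)} = \left(2 w\right)^{2} = 4 w^{2}$)
$h = 99$ ($h = 62 + 37 = 99$)
$\left(m + p{\left(4,4 \right)} h\right) - \left(v{\left(-137 \right)} - -10171\right) = \left(60 + 1 \cdot 99\right) - \left(4 \left(-137\right)^{2} - -10171\right) = \left(60 + 99\right) - \left(4 \cdot 18769 + 10171\right) = 159 - \left(75076 + 10171\right) = 159 - 85247 = -85088$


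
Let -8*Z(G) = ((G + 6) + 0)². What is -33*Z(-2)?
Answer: 66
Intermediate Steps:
Z(G) = -(6 + G)²/8 (Z(G) = -((G + 6) + 0)²/8 = -((6 + G) + 0)²/8 = -(6 + G)²/8)
-33*Z(-2) = -(-33)*(6 - 2)²/8 = -(-33)*4²/8 = -(-33)*16/8 = -33*(-2) = 66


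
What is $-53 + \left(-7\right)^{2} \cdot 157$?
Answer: $7640$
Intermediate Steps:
$-53 + \left(-7\right)^{2} \cdot 157 = -53 + 49 \cdot 157 = -53 + 7693 = 7640$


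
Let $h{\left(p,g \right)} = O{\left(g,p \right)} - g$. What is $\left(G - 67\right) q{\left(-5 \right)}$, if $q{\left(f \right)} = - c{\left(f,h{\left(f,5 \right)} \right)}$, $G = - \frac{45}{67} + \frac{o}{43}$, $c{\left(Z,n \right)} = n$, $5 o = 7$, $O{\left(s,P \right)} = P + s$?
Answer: $- \frac{974341}{2881} \approx -338.2$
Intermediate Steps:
$h{\left(p,g \right)} = p$ ($h{\left(p,g \right)} = \left(p + g\right) - g = \left(g + p\right) - g = p$)
$o = \frac{7}{5}$ ($o = \frac{1}{5} \cdot 7 = \frac{7}{5} \approx 1.4$)
$G = - \frac{9206}{14405}$ ($G = - \frac{45}{67} + \frac{7}{5 \cdot 43} = \left(-45\right) \frac{1}{67} + \frac{7}{5} \cdot \frac{1}{43} = - \frac{45}{67} + \frac{7}{215} = - \frac{9206}{14405} \approx -0.63908$)
$q{\left(f \right)} = - f$
$\left(G - 67\right) q{\left(-5 \right)} = \left(- \frac{9206}{14405} - 67\right) \left(\left(-1\right) \left(-5\right)\right) = \left(- \frac{974341}{14405}\right) 5 = - \frac{974341}{2881}$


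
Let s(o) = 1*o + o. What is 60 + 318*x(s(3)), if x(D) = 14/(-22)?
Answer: -1566/11 ≈ -142.36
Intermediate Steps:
s(o) = 2*o (s(o) = o + o = 2*o)
x(D) = -7/11 (x(D) = 14*(-1/22) = -7/11)
60 + 318*x(s(3)) = 60 + 318*(-7/11) = 60 - 2226/11 = -1566/11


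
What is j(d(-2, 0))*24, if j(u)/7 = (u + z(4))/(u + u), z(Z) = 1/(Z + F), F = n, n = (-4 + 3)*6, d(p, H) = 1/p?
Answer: 168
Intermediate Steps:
n = -6 (n = -1*6 = -6)
F = -6
z(Z) = 1/(-6 + Z) (z(Z) = 1/(Z - 6) = 1/(-6 + Z))
j(u) = 7*(-1/2 + u)/(2*u) (j(u) = 7*((u + 1/(-6 + 4))/(u + u)) = 7*((u + 1/(-2))/((2*u))) = 7*((u - 1/2)*(1/(2*u))) = 7*((-1/2 + u)*(1/(2*u))) = 7*((-1/2 + u)/(2*u)) = 7*(-1/2 + u)/(2*u))
j(d(-2, 0))*24 = (7*(-1 + 2/(-2))/(4*(1/(-2))))*24 = (7*(-1 + 2*(-1/2))/(4*(-1/2)))*24 = ((7/4)*(-2)*(-1 - 1))*24 = ((7/4)*(-2)*(-2))*24 = 7*24 = 168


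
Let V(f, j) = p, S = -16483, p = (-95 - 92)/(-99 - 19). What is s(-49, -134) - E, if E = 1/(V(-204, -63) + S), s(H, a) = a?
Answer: -260604020/1944807 ≈ -134.00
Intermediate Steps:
p = 187/118 (p = -187/(-118) = -187*(-1/118) = 187/118 ≈ 1.5847)
V(f, j) = 187/118
E = -118/1944807 (E = 1/(187/118 - 16483) = 1/(-1944807/118) = -118/1944807 ≈ -6.0674e-5)
s(-49, -134) - E = -134 - 1*(-118/1944807) = -134 + 118/1944807 = -260604020/1944807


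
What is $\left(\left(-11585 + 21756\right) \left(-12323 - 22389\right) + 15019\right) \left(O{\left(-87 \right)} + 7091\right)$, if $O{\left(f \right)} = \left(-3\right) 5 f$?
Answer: $-2964129994268$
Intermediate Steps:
$O{\left(f \right)} = - 15 f$
$\left(\left(-11585 + 21756\right) \left(-12323 - 22389\right) + 15019\right) \left(O{\left(-87 \right)} + 7091\right) = \left(\left(-11585 + 21756\right) \left(-12323 - 22389\right) + 15019\right) \left(\left(-15\right) \left(-87\right) + 7091\right) = \left(10171 \left(-12323 - 22389\right) + 15019\right) \left(1305 + 7091\right) = \left(10171 \left(-34712\right) + 15019\right) 8396 = \left(-353055752 + 15019\right) 8396 = \left(-353040733\right) 8396 = -2964129994268$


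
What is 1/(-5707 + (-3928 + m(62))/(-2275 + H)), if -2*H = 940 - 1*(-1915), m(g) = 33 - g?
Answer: -7405/42252421 ≈ -0.00017526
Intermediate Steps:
H = -2855/2 (H = -(940 - 1*(-1915))/2 = -(940 + 1915)/2 = -½*2855 = -2855/2 ≈ -1427.5)
1/(-5707 + (-3928 + m(62))/(-2275 + H)) = 1/(-5707 + (-3928 + (33 - 1*62))/(-2275 - 2855/2)) = 1/(-5707 + (-3928 + (33 - 62))/(-7405/2)) = 1/(-5707 + (-3928 - 29)*(-2/7405)) = 1/(-5707 - 3957*(-2/7405)) = 1/(-5707 + 7914/7405) = 1/(-42252421/7405) = -7405/42252421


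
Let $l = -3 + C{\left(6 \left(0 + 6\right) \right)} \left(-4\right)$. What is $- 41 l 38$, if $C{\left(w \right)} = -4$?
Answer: $-20254$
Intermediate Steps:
$l = 13$ ($l = -3 - -16 = -3 + 16 = 13$)
$- 41 l 38 = \left(-41\right) 13 \cdot 38 = \left(-533\right) 38 = -20254$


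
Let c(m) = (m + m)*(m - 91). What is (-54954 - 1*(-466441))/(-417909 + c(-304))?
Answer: -411487/177749 ≈ -2.3150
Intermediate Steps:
c(m) = 2*m*(-91 + m) (c(m) = (2*m)*(-91 + m) = 2*m*(-91 + m))
(-54954 - 1*(-466441))/(-417909 + c(-304)) = (-54954 - 1*(-466441))/(-417909 + 2*(-304)*(-91 - 304)) = (-54954 + 466441)/(-417909 + 2*(-304)*(-395)) = 411487/(-417909 + 240160) = 411487/(-177749) = 411487*(-1/177749) = -411487/177749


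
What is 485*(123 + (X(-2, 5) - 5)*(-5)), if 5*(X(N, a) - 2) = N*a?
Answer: 71780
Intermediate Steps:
X(N, a) = 2 + N*a/5 (X(N, a) = 2 + (N*a)/5 = 2 + N*a/5)
485*(123 + (X(-2, 5) - 5)*(-5)) = 485*(123 + ((2 + (⅕)*(-2)*5) - 5)*(-5)) = 485*(123 + ((2 - 2) - 5)*(-5)) = 485*(123 + (0 - 5)*(-5)) = 485*(123 - 5*(-5)) = 485*(123 + 25) = 485*148 = 71780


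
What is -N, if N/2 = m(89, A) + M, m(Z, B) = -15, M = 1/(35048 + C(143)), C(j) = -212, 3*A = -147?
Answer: 522539/17418 ≈ 30.000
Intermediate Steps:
A = -49 (A = (⅓)*(-147) = -49)
M = 1/34836 (M = 1/(35048 - 212) = 1/34836 ≈ 2.8706e-5)
N = -522539/17418 (N = 2*(-15 + 1/34836) = 2*(-522539/34836) = -522539/17418 ≈ -30.000)
-N = -1*(-522539/17418) = 522539/17418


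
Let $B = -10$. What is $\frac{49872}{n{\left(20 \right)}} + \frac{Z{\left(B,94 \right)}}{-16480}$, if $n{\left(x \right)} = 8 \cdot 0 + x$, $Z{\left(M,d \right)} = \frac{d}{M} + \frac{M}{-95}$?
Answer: $\frac{3903981043}{1565600} \approx 2493.6$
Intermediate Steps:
$Z{\left(M,d \right)} = - \frac{M}{95} + \frac{d}{M}$ ($Z{\left(M,d \right)} = \frac{d}{M} + M \left(- \frac{1}{95}\right) = \frac{d}{M} - \frac{M}{95} = - \frac{M}{95} + \frac{d}{M}$)
$n{\left(x \right)} = x$ ($n{\left(x \right)} = 0 + x = x$)
$\frac{49872}{n{\left(20 \right)}} + \frac{Z{\left(B,94 \right)}}{-16480} = \frac{49872}{20} + \frac{\left(- \frac{1}{95}\right) \left(-10\right) + \frac{94}{-10}}{-16480} = 49872 \cdot \frac{1}{20} + \left(\frac{2}{19} + 94 \left(- \frac{1}{10}\right)\right) \left(- \frac{1}{16480}\right) = \frac{12468}{5} + \left(\frac{2}{19} - \frac{47}{5}\right) \left(- \frac{1}{16480}\right) = \frac{12468}{5} - - \frac{883}{1565600} = \frac{12468}{5} + \frac{883}{1565600} = \frac{3903981043}{1565600}$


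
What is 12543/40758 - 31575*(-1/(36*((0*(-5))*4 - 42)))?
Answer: -70442713/3423672 ≈ -20.575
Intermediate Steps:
12543/40758 - 31575*(-1/(36*((0*(-5))*4 - 42))) = 12543*(1/40758) - 31575*(-1/(36*(0*4 - 42))) = 4181/13586 - 31575*(-1/(36*(0 - 42))) = 4181/13586 - 31575/((-42*(-36))) = 4181/13586 - 31575/1512 = 4181/13586 - 31575*1/1512 = 4181/13586 - 10525/504 = -70442713/3423672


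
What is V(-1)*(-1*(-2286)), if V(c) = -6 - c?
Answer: -11430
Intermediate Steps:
V(-1)*(-1*(-2286)) = (-6 - 1*(-1))*(-1*(-2286)) = (-6 + 1)*2286 = -5*2286 = -11430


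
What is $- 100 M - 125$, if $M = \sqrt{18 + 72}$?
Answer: $-125 - 300 \sqrt{10} \approx -1073.7$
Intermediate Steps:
$M = 3 \sqrt{10}$ ($M = \sqrt{90} = 3 \sqrt{10} \approx 9.4868$)
$- 100 M - 125 = - 100 \cdot 3 \sqrt{10} - 125 = - 300 \sqrt{10} - 125 = -125 - 300 \sqrt{10}$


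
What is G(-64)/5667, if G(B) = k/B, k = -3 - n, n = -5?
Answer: -1/181344 ≈ -5.5144e-6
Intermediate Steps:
k = 2 (k = -3 - 1*(-5) = -3 + 5 = 2)
G(B) = 2/B
G(-64)/5667 = (2/(-64))/5667 = (2*(-1/64))*(1/5667) = -1/32*1/5667 = -1/181344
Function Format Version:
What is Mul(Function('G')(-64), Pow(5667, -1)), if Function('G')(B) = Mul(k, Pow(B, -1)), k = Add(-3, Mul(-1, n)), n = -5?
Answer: Rational(-1, 181344) ≈ -5.5144e-6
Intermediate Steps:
k = 2 (k = Add(-3, Mul(-1, -5)) = Add(-3, 5) = 2)
Function('G')(B) = Mul(2, Pow(B, -1))
Mul(Function('G')(-64), Pow(5667, -1)) = Mul(Mul(2, Pow(-64, -1)), Pow(5667, -1)) = Mul(Mul(2, Rational(-1, 64)), Rational(1, 5667)) = Mul(Rational(-1, 32), Rational(1, 5667)) = Rational(-1, 181344)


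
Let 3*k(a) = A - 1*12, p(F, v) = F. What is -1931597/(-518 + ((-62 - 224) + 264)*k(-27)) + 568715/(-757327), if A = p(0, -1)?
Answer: 1462606013769/325650610 ≈ 4491.3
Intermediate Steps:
A = 0
k(a) = -4 (k(a) = (0 - 1*12)/3 = (0 - 12)/3 = (⅓)*(-12) = -4)
-1931597/(-518 + ((-62 - 224) + 264)*k(-27)) + 568715/(-757327) = -1931597/(-518 + ((-62 - 224) + 264)*(-4)) + 568715/(-757327) = -1931597/(-518 + (-286 + 264)*(-4)) + 568715*(-1/757327) = -1931597/(-518 - 22*(-4)) - 568715/757327 = -1931597/(-518 + 88) - 568715/757327 = -1931597/(-430) - 568715/757327 = -1931597*(-1/430) - 568715/757327 = 1931597/430 - 568715/757327 = 1462606013769/325650610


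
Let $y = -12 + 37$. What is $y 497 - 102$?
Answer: $12323$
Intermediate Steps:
$y = 25$
$y 497 - 102 = 25 \cdot 497 - 102 = 12425 - 102 = 12323$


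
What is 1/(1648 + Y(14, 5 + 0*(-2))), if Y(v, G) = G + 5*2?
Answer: 1/1663 ≈ 0.00060132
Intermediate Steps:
Y(v, G) = 10 + G (Y(v, G) = G + 10 = 10 + G)
1/(1648 + Y(14, 5 + 0*(-2))) = 1/(1648 + (10 + (5 + 0*(-2)))) = 1/(1648 + (10 + (5 + 0))) = 1/(1648 + (10 + 5)) = 1/(1648 + 15) = 1/1663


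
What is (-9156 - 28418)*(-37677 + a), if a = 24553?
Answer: 493121176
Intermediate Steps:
(-9156 - 28418)*(-37677 + a) = (-9156 - 28418)*(-37677 + 24553) = -37574*(-13124) = 493121176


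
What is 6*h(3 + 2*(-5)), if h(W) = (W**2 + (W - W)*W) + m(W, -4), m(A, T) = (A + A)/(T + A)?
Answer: 3318/11 ≈ 301.64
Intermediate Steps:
m(A, T) = 2*A/(A + T) (m(A, T) = (2*A)/(A + T) = 2*A/(A + T))
h(W) = W**2 + 2*W/(-4 + W) (h(W) = (W**2 + (W - W)*W) + 2*W/(W - 4) = (W**2 + 0*W) + 2*W/(-4 + W) = (W**2 + 0) + 2*W/(-4 + W) = W**2 + 2*W/(-4 + W))
6*h(3 + 2*(-5)) = 6*((3 + 2*(-5))*(2 + (3 + 2*(-5))*(-4 + (3 + 2*(-5))))/(-4 + (3 + 2*(-5)))) = 6*((3 - 10)*(2 + (3 - 10)*(-4 + (3 - 10)))/(-4 + (3 - 10))) = 6*(-7*(2 - 7*(-4 - 7))/(-4 - 7)) = 6*(-7*(2 - 7*(-11))/(-11)) = 6*(-7*(-1/11)*(2 + 77)) = 6*(-7*(-1/11)*79) = 6*(553/11) = 3318/11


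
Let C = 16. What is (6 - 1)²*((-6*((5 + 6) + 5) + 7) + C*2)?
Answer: -1425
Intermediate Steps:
(6 - 1)²*((-6*((5 + 6) + 5) + 7) + C*2) = (6 - 1)²*((-6*((5 + 6) + 5) + 7) + 16*2) = 5²*((-6*(11 + 5) + 7) + 32) = 25*((-6*16 + 7) + 32) = 25*((-96 + 7) + 32) = 25*(-89 + 32) = 25*(-57) = -1425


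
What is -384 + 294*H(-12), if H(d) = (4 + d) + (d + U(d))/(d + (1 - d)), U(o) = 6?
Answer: -4500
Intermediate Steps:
H(d) = 10 + 2*d (H(d) = (4 + d) + (d + 6)/(d + (1 - d)) = (4 + d) + (6 + d)/1 = (4 + d) + (6 + d)*1 = (4 + d) + (6 + d) = 10 + 2*d)
-384 + 294*H(-12) = -384 + 294*(10 + 2*(-12)) = -384 + 294*(10 - 24) = -384 + 294*(-14) = -384 - 4116 = -4500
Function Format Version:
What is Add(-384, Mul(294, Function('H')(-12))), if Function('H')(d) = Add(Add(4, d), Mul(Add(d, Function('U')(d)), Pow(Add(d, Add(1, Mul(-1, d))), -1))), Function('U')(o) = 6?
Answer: -4500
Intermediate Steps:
Function('H')(d) = Add(10, Mul(2, d)) (Function('H')(d) = Add(Add(4, d), Mul(Add(d, 6), Pow(Add(d, Add(1, Mul(-1, d))), -1))) = Add(Add(4, d), Mul(Add(6, d), Pow(1, -1))) = Add(Add(4, d), Mul(Add(6, d), 1)) = Add(Add(4, d), Add(6, d)) = Add(10, Mul(2, d)))
Add(-384, Mul(294, Function('H')(-12))) = Add(-384, Mul(294, Add(10, Mul(2, -12)))) = Add(-384, Mul(294, Add(10, -24))) = Add(-384, Mul(294, -14)) = Add(-384, -4116) = -4500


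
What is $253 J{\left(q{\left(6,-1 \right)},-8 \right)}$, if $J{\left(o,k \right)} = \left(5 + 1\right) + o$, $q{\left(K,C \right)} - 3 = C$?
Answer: $2024$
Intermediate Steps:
$q{\left(K,C \right)} = 3 + C$
$J{\left(o,k \right)} = 6 + o$
$253 J{\left(q{\left(6,-1 \right)},-8 \right)} = 253 \left(6 + \left(3 - 1\right)\right) = 253 \left(6 + 2\right) = 253 \cdot 8 = 2024$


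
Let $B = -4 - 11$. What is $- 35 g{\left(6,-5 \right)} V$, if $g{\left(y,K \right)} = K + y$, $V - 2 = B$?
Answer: $455$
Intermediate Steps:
$B = -15$ ($B = -4 - 11 = -15$)
$V = -13$ ($V = 2 - 15 = -13$)
$- 35 g{\left(6,-5 \right)} V = - 35 \left(-5 + 6\right) \left(-13\right) = \left(-35\right) 1 \left(-13\right) = \left(-35\right) \left(-13\right) = 455$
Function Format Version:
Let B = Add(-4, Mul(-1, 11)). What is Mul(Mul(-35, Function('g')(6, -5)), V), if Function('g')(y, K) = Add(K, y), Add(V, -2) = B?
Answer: 455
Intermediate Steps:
B = -15 (B = Add(-4, -11) = -15)
V = -13 (V = Add(2, -15) = -13)
Mul(Mul(-35, Function('g')(6, -5)), V) = Mul(Mul(-35, Add(-5, 6)), -13) = Mul(Mul(-35, 1), -13) = Mul(-35, -13) = 455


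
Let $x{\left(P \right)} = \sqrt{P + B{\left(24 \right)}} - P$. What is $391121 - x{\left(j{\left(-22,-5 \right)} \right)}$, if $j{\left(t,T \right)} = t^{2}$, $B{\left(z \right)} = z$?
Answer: $391605 - 2 \sqrt{127} \approx 3.9158 \cdot 10^{5}$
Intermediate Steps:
$x{\left(P \right)} = \sqrt{24 + P} - P$ ($x{\left(P \right)} = \sqrt{P + 24} - P = \sqrt{24 + P} - P$)
$391121 - x{\left(j{\left(-22,-5 \right)} \right)} = 391121 - \left(\sqrt{24 + \left(-22\right)^{2}} - \left(-22\right)^{2}\right) = 391121 - \left(\sqrt{24 + 484} - 484\right) = 391121 - \left(\sqrt{508} - 484\right) = 391121 - \left(2 \sqrt{127} - 484\right) = 391121 - \left(-484 + 2 \sqrt{127}\right) = 391121 + \left(484 - 2 \sqrt{127}\right) = 391605 - 2 \sqrt{127}$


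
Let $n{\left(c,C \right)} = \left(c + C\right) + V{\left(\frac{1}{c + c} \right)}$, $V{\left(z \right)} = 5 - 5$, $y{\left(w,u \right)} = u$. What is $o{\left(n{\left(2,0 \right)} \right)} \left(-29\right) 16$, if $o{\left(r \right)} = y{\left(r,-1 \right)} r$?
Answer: $928$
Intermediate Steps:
$V{\left(z \right)} = 0$
$n{\left(c,C \right)} = C + c$ ($n{\left(c,C \right)} = \left(c + C\right) + 0 = \left(C + c\right) + 0 = C + c$)
$o{\left(r \right)} = - r$
$o{\left(n{\left(2,0 \right)} \right)} \left(-29\right) 16 = - (0 + 2) \left(-29\right) 16 = \left(-1\right) 2 \left(-29\right) 16 = \left(-2\right) \left(-29\right) 16 = 58 \cdot 16 = 928$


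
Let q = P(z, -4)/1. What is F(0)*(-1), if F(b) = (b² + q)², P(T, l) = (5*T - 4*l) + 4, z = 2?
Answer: -900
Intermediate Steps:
P(T, l) = 4 - 4*l + 5*T (P(T, l) = (-4*l + 5*T) + 4 = 4 - 4*l + 5*T)
q = 30 (q = (4 - 4*(-4) + 5*2)/1 = (4 + 16 + 10)*1 = 30*1 = 30)
F(b) = (30 + b²)² (F(b) = (b² + 30)² = (30 + b²)²)
F(0)*(-1) = (30 + 0²)²*(-1) = (30 + 0)²*(-1) = 30²*(-1) = 900*(-1) = -900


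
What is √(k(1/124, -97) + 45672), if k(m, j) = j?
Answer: 5*√1823 ≈ 213.48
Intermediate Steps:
√(k(1/124, -97) + 45672) = √(-97 + 45672) = √45575 = 5*√1823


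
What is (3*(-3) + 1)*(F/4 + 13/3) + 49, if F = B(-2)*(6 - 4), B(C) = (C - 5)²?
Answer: -545/3 ≈ -181.67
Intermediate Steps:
B(C) = (-5 + C)²
F = 98 (F = (-5 - 2)²*(6 - 4) = (-7)²*2 = 49*2 = 98)
(3*(-3) + 1)*(F/4 + 13/3) + 49 = (3*(-3) + 1)*(98/4 + 13/3) + 49 = (-9 + 1)*(98*(¼) + 13*(⅓)) + 49 = -8*(49/2 + 13/3) + 49 = -8*173/6 + 49 = -692/3 + 49 = -545/3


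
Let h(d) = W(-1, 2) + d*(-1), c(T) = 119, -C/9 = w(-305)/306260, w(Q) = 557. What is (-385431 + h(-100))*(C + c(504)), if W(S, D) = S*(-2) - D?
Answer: -14041433510837/306260 ≈ -4.5848e+7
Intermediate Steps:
C = -5013/306260 ≈ -0.016368
W(S, D) = -D - 2*S (W(S, D) = -2*S - D = -D - 2*S)
h(d) = -d (h(d) = (-1*2 - 2*(-1)) + d*(-1) = (-2 + 2) - d = 0 - d = -d)
(-385431 + h(-100))*(C + c(504)) = (-385431 - 1*(-100))*(-5013/306260 + 119) = (-385431 + 100)*(36439927/306260) = -385331*36439927/306260 = -14041433510837/306260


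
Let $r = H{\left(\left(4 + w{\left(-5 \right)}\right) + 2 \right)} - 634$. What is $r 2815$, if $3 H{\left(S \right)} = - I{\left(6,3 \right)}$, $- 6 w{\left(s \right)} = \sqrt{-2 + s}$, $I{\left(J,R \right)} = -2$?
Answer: $- \frac{5348500}{3} \approx -1.7828 \cdot 10^{6}$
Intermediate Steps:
$w{\left(s \right)} = - \frac{\sqrt{-2 + s}}{6}$
$H{\left(S \right)} = \frac{2}{3}$ ($H{\left(S \right)} = \frac{\left(-1\right) \left(-2\right)}{3} = \frac{1}{3} \cdot 2 = \frac{2}{3}$)
$r = - \frac{1900}{3}$ ($r = \frac{2}{3} - 634 = - \frac{1900}{3} \approx -633.33$)
$r 2815 = \left(- \frac{1900}{3}\right) 2815 = - \frac{5348500}{3}$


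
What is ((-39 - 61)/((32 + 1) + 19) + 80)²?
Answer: 1030225/169 ≈ 6096.0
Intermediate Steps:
((-39 - 61)/((32 + 1) + 19) + 80)² = (-100/(33 + 19) + 80)² = (-100/52 + 80)² = (-100*1/52 + 80)² = (-25/13 + 80)² = (1015/13)² = 1030225/169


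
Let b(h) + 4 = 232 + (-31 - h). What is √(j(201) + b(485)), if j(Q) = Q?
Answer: I*√87 ≈ 9.3274*I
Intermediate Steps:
b(h) = 197 - h (b(h) = -4 + (232 + (-31 - h)) = -4 + (201 - h) = 197 - h)
√(j(201) + b(485)) = √(201 + (197 - 1*485)) = √(201 + (197 - 485)) = √(201 - 288) = √(-87) = I*√87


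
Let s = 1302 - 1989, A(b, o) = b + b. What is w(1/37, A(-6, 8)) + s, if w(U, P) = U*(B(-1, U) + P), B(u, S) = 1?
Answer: -25430/37 ≈ -687.30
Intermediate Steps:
A(b, o) = 2*b
w(U, P) = U*(1 + P)
s = -687
w(1/37, A(-6, 8)) + s = (1 + 2*(-6))/37 - 687 = (1 - 12)/37 - 687 = (1/37)*(-11) - 687 = -11/37 - 687 = -25430/37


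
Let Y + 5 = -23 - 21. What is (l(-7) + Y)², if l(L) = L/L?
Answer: 2304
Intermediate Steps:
Y = -49 (Y = -5 + (-23 - 21) = -5 - 44 = -49)
l(L) = 1
(l(-7) + Y)² = (1 - 49)² = (-48)² = 2304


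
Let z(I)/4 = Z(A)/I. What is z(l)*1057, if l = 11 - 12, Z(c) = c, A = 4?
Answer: -16912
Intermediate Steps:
l = -1
z(I) = 16/I (z(I) = 4*(4/I) = 16/I)
z(l)*1057 = (16/(-1))*1057 = (16*(-1))*1057 = -16*1057 = -16912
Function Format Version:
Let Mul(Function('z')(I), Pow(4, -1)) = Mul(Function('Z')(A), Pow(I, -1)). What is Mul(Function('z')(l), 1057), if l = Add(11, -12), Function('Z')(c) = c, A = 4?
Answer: -16912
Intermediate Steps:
l = -1
Function('z')(I) = Mul(16, Pow(I, -1)) (Function('z')(I) = Mul(4, Mul(4, Pow(I, -1))) = Mul(16, Pow(I, -1)))
Mul(Function('z')(l), 1057) = Mul(Mul(16, Pow(-1, -1)), 1057) = Mul(Mul(16, -1), 1057) = Mul(-16, 1057) = -16912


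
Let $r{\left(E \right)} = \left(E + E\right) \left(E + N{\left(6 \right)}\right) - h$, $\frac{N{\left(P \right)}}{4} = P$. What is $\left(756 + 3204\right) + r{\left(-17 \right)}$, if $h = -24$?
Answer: $3746$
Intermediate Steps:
$N{\left(P \right)} = 4 P$
$r{\left(E \right)} = 24 + 2 E \left(24 + E\right)$ ($r{\left(E \right)} = \left(E + E\right) \left(E + 4 \cdot 6\right) - -24 = 2 E \left(E + 24\right) + 24 = 2 E \left(24 + E\right) + 24 = 24 + 2 E \left(24 + E\right)$)
$\left(756 + 3204\right) + r{\left(-17 \right)} = \left(756 + 3204\right) + \left(24 + 2 \left(-17\right)^{2} + 48 \left(-17\right)\right) = 3960 + \left(24 + 2 \cdot 289 - 816\right) = 3960 + \left(24 + 578 - 816\right) = 3960 - 214 = 3746$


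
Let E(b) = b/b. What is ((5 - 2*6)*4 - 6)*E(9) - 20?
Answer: -54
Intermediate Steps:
E(b) = 1
((5 - 2*6)*4 - 6)*E(9) - 20 = ((5 - 2*6)*4 - 6)*1 - 20 = ((5 - 12)*4 - 6)*1 - 20 = (-7*4 - 6)*1 - 20 = (-28 - 6)*1 - 20 = -34*1 - 20 = -34 - 20 = -54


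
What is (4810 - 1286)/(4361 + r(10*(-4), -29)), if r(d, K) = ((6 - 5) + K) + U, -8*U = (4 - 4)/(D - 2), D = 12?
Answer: 3524/4333 ≈ 0.81329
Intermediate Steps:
U = 0 (U = -(4 - 4)/(8*(12 - 2)) = -0/10 = -⅛*0 = 0)
r(d, K) = 1 + K (r(d, K) = ((6 - 5) + K) + 0 = (1 + K) + 0 = 1 + K)
(4810 - 1286)/(4361 + r(10*(-4), -29)) = (4810 - 1286)/(4361 + (1 - 29)) = 3524/(4361 - 28) = 3524/4333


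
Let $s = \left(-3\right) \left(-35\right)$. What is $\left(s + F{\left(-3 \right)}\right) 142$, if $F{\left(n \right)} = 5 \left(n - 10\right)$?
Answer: $5680$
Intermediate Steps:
$F{\left(n \right)} = -50 + 5 n$ ($F{\left(n \right)} = 5 \left(-10 + n\right) = -50 + 5 n$)
$s = 105$
$\left(s + F{\left(-3 \right)}\right) 142 = \left(105 + \left(-50 + 5 \left(-3\right)\right)\right) 142 = \left(105 - 65\right) 142 = 40 \cdot 142 = 5680$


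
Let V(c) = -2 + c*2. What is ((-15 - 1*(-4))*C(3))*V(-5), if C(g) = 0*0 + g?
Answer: 396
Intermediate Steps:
V(c) = -2 + 2*c
C(g) = g (C(g) = 0 + g = g)
((-15 - 1*(-4))*C(3))*V(-5) = ((-15 - 1*(-4))*3)*(-2 + 2*(-5)) = ((-15 + 4)*3)*(-2 - 10) = -11*3*(-12) = -33*(-12) = 396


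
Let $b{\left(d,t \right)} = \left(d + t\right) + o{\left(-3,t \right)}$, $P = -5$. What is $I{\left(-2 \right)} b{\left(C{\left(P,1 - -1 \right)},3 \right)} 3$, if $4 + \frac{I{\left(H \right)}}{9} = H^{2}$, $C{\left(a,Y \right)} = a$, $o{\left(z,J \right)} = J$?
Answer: $0$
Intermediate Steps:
$b{\left(d,t \right)} = d + 2 t$ ($b{\left(d,t \right)} = \left(d + t\right) + t = d + 2 t$)
$I{\left(H \right)} = -36 + 9 H^{2}$
$I{\left(-2 \right)} b{\left(C{\left(P,1 - -1 \right)},3 \right)} 3 = \left(-36 + 9 \left(-2\right)^{2}\right) \left(-5 + 2 \cdot 3\right) 3 = \left(-36 + 9 \cdot 4\right) \left(-5 + 6\right) 3 = \left(-36 + 36\right) 1 \cdot 3 = 0 \cdot 1 \cdot 3 = 0 \cdot 3 = 0$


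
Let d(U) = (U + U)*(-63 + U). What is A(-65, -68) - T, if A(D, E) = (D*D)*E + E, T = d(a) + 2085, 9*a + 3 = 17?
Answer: -23430209/81 ≈ -2.8926e+5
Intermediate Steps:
a = 14/9 (a = -⅓ + (⅑)*17 = -⅓ + 17/9 = 14/9 ≈ 1.5556)
d(U) = 2*U*(-63 + U) (d(U) = (2*U)*(-63 + U) = 2*U*(-63 + U))
T = 153401/81 (T = 2*(14/9)*(-63 + 14/9) + 2085 = 2*(14/9)*(-553/9) + 2085 = -15484/81 + 2085 = 153401/81 ≈ 1893.8)
A(D, E) = E + E*D² (A(D, E) = D²*E + E = E*D² + E = E + E*D²)
A(-65, -68) - T = -68*(1 + (-65)²) - 1*153401/81 = -68*(1 + 4225) - 153401/81 = -68*4226 - 153401/81 = -287368 - 153401/81 = -23430209/81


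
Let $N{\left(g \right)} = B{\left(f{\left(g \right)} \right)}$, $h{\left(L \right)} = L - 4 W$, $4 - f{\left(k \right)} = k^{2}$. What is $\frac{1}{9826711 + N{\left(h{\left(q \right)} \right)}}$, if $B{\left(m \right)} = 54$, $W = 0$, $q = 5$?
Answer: $\frac{1}{9826765} \approx 1.0176 \cdot 10^{-7}$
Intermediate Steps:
$f{\left(k \right)} = 4 - k^{2}$
$h{\left(L \right)} = L$ ($h{\left(L \right)} = L - 0 = L + 0 = L$)
$N{\left(g \right)} = 54$
$\frac{1}{9826711 + N{\left(h{\left(q \right)} \right)}} = \frac{1}{9826711 + 54} = \frac{1}{9826765}$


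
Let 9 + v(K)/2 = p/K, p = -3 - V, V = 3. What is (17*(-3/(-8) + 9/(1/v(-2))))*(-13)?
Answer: 190281/8 ≈ 23785.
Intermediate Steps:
p = -6 (p = -3 - 1*3 = -3 - 3 = -6)
v(K) = -18 - 12/K (v(K) = -18 + 2*(-6/K) = -18 - 12/K)
(17*(-3/(-8) + 9/(1/v(-2))))*(-13) = (17*(-3/(-8) + 9/(1/(-18 - 12/(-2)))))*(-13) = (17*(-3*(-⅛) + 9/(1/(-18 - 12*(-½)))))*(-13) = (17*(3/8 + 9/(1/(-18 + 6))))*(-13) = (17*(3/8 + 9/(1/(-12))))*(-13) = (17*(3/8 + 9/(-1/12)))*(-13) = (17*(3/8 + 9*(-12)))*(-13) = (17*(3/8 - 108))*(-13) = (17*(-861/8))*(-13) = -14637/8*(-13) = 190281/8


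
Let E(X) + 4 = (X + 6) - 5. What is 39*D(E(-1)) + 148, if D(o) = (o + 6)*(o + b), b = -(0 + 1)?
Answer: -242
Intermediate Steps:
E(X) = -3 + X (E(X) = -4 + ((X + 6) - 5) = -4 + ((6 + X) - 5) = -4 + (1 + X) = -3 + X)
b = -1 (b = -1*1 = -1)
D(o) = (-1 + o)*(6 + o) (D(o) = (o + 6)*(o - 1) = (6 + o)*(-1 + o) = (-1 + o)*(6 + o))
39*D(E(-1)) + 148 = 39*(-6 + (-3 - 1)² + 5*(-3 - 1)) + 148 = 39*(-6 + (-4)² + 5*(-4)) + 148 = 39*(-6 + 16 - 20) + 148 = 39*(-10) + 148 = -390 + 148 = -242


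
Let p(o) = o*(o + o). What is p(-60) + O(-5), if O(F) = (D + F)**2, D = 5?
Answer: 7200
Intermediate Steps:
p(o) = 2*o**2 (p(o) = o*(2*o) = 2*o**2)
O(F) = (5 + F)**2
p(-60) + O(-5) = 2*(-60)**2 + (5 - 5)**2 = 2*3600 + 0**2 = 7200 + 0 = 7200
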